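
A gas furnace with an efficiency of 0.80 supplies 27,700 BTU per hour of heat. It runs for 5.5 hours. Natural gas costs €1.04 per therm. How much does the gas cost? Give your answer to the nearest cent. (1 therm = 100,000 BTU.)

€1.98

Heat delivered = 27,700 BTU/h × 5.5 h = 152,350 BTU
Gas input = 152,350 / 0.80 = 190,438 BTU
= 190,438 / 100,000 = 1.904 therm
Cost = 1.904 × €1.04/therm = €1.98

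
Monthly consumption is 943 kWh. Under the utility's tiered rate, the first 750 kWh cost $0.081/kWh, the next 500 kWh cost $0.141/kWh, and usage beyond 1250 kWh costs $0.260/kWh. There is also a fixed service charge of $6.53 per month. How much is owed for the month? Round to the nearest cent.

$94.49

First 750 kWh × $0.081 = $60.75
Next 193 kWh × $0.141 = $27.21
Remaining tier: 0 kWh (not reached)
Energy charge = $87.96; + service $6.53 = $94.49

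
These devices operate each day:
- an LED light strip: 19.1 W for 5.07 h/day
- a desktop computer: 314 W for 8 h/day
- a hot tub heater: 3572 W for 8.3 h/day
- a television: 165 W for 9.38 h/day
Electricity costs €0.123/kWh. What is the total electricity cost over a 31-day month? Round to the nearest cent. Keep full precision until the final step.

LED light strip: 19.1 W × 5.07 h × 31 d = 3,002 Wh = 3.002 kWh
desktop computer: 314 W × 8 h × 31 d = 77,872 Wh = 77.87 kWh
hot tub heater: 3572 W × 8.3 h × 31 d = 919,076 Wh = 919.1 kWh
television: 165 W × 9.38 h × 31 d = 47,979 Wh = 47.98 kWh
Total energy = 3.002 + 77.87 + 919.1 + 47.98 = 1,048 kWh
Cost = 1,048 kWh × €0.123 = €128.90

€128.90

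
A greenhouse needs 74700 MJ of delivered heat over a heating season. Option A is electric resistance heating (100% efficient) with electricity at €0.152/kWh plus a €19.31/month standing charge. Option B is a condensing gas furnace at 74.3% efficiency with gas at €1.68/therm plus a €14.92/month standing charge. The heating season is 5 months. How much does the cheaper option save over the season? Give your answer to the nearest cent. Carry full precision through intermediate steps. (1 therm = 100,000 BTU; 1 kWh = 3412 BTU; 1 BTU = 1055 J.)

€1575.26

Heat load = 74700 MJ = 74,700,000,000 J / 1055 = 70,805,687 BTU
Gas: input = 70,805,687 / 0.743 = 95,297,022 BTU = 953 therm → 953 × €1.68 = €1,600.99; + 5 × €14.92 standing = €1,675.59
Electric: 70,805,687 BTU / 3412 = 20,750 kWh → × €0.152 = €3,154.30; + 5 × €19.31 standing = €3,250.85
Difference = |€1,675.59 − €3,250.85| = €1,575.26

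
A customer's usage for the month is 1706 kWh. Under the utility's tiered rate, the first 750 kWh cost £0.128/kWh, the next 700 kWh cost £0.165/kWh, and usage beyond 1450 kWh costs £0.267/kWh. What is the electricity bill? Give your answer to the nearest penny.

First 750 kWh × £0.128 = £96.00
Next 700 kWh × £0.165 = £115.50
Remaining 256 kWh × £0.267 = £68.35
Total = £279.85

£279.85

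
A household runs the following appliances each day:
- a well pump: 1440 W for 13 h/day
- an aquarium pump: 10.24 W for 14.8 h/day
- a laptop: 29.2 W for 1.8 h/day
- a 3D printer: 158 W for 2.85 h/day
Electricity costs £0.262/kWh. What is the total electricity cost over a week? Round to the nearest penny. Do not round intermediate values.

£35.53

well pump: 1440 W × 13 h × 7 d = 131,040 Wh = 131 kWh
aquarium pump: 10.24 W × 14.8 h × 7 d = 1,061 Wh = 1.061 kWh
laptop: 29.2 W × 1.8 h × 7 d = 368 Wh = 0.3679 kWh
3D printer: 158 W × 2.85 h × 7 d = 3,152 Wh = 3.152 kWh
Total energy = 131 + 1.061 + 0.3679 + 3.152 = 135.6 kWh
Cost = 135.6 kWh × £0.262 = £35.53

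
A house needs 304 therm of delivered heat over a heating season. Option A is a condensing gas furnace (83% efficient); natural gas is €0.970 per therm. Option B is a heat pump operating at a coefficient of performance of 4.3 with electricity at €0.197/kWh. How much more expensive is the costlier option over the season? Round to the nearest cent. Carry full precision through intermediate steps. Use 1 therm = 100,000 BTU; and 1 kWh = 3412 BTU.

€52.91

Heat load = 304 therm × 100,000 = 30,400,000 BTU
Gas: input = 30,400,000 / 0.83 = 36,626,506 BTU = 366.3 therm → 366.3 × €0.970 = €355.28
Heat pump: 30,400,000 BTU / 3412 = 8,910 kWh heat; / 4.3 = 2,072 kWh in → × €0.197 = €408.19
Difference = |€355.28 − €408.19| = €52.91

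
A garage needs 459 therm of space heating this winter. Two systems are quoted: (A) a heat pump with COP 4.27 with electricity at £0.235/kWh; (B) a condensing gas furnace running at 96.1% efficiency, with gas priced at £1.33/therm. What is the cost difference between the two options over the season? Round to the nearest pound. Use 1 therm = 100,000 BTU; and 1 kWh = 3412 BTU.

£105

Heat load = 459 therm × 100,000 = 45,900,000 BTU
Gas: input = 45,900,000 / 0.961 = 47,762,747 BTU = 477.6 therm → 477.6 × £1.33 = £635.24
Heat pump: 45,900,000 BTU / 3412 = 13,450 kWh heat; / 4.27 = 3,150 kWh in → × £0.235 = £740.36
Difference = |£635.24 − £740.36| = £105.12 ≈ £105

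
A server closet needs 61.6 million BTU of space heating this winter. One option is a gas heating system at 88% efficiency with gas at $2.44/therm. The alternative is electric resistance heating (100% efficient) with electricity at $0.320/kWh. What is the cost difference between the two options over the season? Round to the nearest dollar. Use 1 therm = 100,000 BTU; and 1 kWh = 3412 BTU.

$4069

Heat load = 61.6 × 10⁶ BTU = 61,600,000 BTU
Gas: input = 61,600,000 / 0.88 = 70,000,000 BTU = 700 therm → 700 × $2.44 = $1,708.00
Electric: 61,600,000 BTU / 3412 = 18,050 kWh → × $0.320 = $5,777.26
Difference = |$1,708.00 − $5,777.26| = $4,069.26 ≈ $4069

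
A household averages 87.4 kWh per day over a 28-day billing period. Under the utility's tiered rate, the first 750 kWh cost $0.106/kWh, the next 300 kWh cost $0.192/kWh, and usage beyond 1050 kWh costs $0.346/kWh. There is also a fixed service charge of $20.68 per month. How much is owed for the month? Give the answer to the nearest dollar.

$641

Usage = 87.4 kWh/day × 28 days = 2447.2 kWh
First 750 kWh × $0.106 = $79.50
Next 300 kWh × $0.192 = $57.60
Remaining 1397.2 kWh × $0.346 = $483.43
Energy charge = $620.53; + service $20.68 = $641.21 ≈ $641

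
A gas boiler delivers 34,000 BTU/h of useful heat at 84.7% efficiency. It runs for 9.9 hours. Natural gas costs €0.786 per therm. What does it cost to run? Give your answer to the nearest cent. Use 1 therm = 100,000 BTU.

€3.12

Heat delivered = 34,000 BTU/h × 9.9 h = 336,600 BTU
Gas input = 336,600 / 0.847 = 397,403 BTU
= 397,403 / 100,000 = 3.974 therm
Cost = 3.974 × €0.786/therm = €3.12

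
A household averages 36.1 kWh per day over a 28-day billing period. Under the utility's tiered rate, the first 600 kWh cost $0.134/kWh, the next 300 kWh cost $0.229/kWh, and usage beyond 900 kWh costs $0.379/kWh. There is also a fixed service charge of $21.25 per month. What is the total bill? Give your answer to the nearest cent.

$212.34

Usage = 36.1 kWh/day × 28 days = 1010.8 kWh
First 600 kWh × $0.134 = $80.40
Next 300 kWh × $0.229 = $68.70
Remaining 110.8 kWh × $0.379 = $41.99
Energy charge = $191.09; + service $21.25 = $212.34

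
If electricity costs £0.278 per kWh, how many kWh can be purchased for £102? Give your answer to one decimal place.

£102 / £0.278 per kWh = 366.9 kWh

366.9 kWh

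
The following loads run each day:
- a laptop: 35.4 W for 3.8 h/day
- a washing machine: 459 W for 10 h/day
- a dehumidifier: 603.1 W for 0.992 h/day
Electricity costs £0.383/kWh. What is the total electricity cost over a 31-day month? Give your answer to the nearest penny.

laptop: 35.4 W × 3.8 h × 31 d = 4,170 Wh = 4.17 kWh
washing machine: 459 W × 10 h × 31 d = 142,290 Wh = 142.3 kWh
dehumidifier: 603.1 W × 0.992 h × 31 d = 18,547 Wh = 18.55 kWh
Total energy = 4.17 + 142.3 + 18.55 = 165 kWh
Cost = 165 kWh × £0.383 = £63.20

£63.20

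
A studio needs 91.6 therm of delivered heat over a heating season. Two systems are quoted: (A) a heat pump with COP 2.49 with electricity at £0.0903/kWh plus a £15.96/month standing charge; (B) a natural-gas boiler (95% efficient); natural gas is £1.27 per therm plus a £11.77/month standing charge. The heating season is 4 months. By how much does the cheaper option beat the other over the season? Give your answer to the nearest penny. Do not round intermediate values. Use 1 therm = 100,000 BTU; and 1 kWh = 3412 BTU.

£8.34

Heat load = 91.6 therm × 100,000 = 9,160,000 BTU
Gas: input = 9,160,000 / 0.95 = 9,642,105 BTU = 96.42 therm → 96.42 × £1.27 = £122.45; + 4 × £11.77 standing = £169.53
Heat pump: 9,160,000 BTU / 3412 = 2,685 kWh heat; / 2.49 = 1,078 kWh in → × £0.0903 = £97.36; + 4 × £15.96 standing = £161.20
Difference = |£169.53 − £161.20| = £8.34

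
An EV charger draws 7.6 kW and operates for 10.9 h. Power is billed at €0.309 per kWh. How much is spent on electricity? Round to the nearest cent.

€25.60

Energy = 7600 W × 10.9 h = 82,840 Wh = 82.84 kWh
Cost = 82.84 kWh × €0.309/kWh = €25.60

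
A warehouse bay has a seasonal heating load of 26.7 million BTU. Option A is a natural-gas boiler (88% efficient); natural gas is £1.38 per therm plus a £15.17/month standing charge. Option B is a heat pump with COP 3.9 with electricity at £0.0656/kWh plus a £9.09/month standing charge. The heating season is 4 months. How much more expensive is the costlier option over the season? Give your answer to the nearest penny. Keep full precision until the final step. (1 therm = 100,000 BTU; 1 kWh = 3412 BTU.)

£311.40

Heat load = 26.7 × 10⁶ BTU = 26,700,000 BTU
Gas: input = 26,700,000 / 0.88 = 30,340,909 BTU = 303.4 therm → 303.4 × £1.38 = £418.70; + 4 × £15.17 standing = £479.38
Heat pump: 26,700,000 BTU / 3412 = 7,825 kWh heat; / 3.9 = 2,006 kWh in → × £0.0656 = £131.63; + 4 × £9.09 standing = £167.99
Difference = |£479.38 − £167.99| = £311.40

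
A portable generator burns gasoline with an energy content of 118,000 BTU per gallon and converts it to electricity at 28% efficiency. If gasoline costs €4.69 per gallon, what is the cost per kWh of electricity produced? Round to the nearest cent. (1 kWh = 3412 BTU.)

Electrical output per gallon = 118,000 BTU × 0.28 / 3412 BTU/kWh = 9.683 kWh
Cost per kWh = €4.69 / 9.683 kWh = €0.484

€0.48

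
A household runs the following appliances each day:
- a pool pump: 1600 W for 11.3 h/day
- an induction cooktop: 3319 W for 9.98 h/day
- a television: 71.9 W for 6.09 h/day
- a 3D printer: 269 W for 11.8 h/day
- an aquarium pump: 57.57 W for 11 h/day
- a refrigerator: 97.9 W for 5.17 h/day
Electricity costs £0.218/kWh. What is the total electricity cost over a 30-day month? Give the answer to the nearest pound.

£366

pool pump: 1600 W × 11.3 h × 30 d = 542,400 Wh = 542.4 kWh
induction cooktop: 3319 W × 9.98 h × 30 d = 993,709 Wh = 993.7 kWh
television: 71.9 W × 6.09 h × 30 d = 13,136 Wh = 13.14 kWh
3D printer: 269 W × 11.8 h × 30 d = 95,226 Wh = 95.23 kWh
aquarium pump: 57.57 W × 11 h × 30 d = 18,998 Wh = 19 kWh
refrigerator: 97.9 W × 5.17 h × 30 d = 15,184 Wh = 15.18 kWh
Total energy = 542.4 + 993.7 + 13.14 + 95.23 + 19 + 15.18 = 1,679 kWh
Cost = 1,679 kWh × £0.218 = £365.95 ≈ £366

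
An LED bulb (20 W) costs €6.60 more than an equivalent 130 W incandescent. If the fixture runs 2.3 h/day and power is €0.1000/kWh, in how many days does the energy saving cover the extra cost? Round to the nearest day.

261 days

Power saved = 130 − 20 = 110 W
Daily energy saved = 110 W × 2.3 h = 253 Wh = 0.253 kWh
Daily savings = 0.253 × €0.1000 = €0.0253
Payback = €6.60 / €0.0253 per day = 260.9 days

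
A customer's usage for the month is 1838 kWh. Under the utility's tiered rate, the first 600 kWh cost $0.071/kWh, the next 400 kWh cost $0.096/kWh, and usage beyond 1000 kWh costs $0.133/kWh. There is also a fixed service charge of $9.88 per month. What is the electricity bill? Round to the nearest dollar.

$202

First 600 kWh × $0.071 = $42.60
Next 400 kWh × $0.096 = $38.40
Remaining 838 kWh × $0.133 = $111.45
Energy charge = $192.45; + service $9.88 = $202.33 ≈ $202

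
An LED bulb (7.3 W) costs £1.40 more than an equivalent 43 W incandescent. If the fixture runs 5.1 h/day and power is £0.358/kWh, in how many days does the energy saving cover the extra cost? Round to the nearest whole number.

Power saved = 43 − 7.3 = 35.7 W
Daily energy saved = 35.7 W × 5.1 h = 182.1 Wh = 0.18207 kWh
Daily savings = 0.18207 × £0.358 = £0.0652
Payback = £1.40 / £0.0652 per day = 21.48 days

21 days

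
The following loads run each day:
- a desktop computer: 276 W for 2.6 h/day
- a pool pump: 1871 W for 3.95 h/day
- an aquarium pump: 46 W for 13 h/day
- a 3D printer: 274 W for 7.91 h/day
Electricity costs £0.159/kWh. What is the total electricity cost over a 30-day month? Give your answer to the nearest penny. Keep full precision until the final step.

desktop computer: 276 W × 2.6 h × 30 d = 21,528 Wh = 21.53 kWh
pool pump: 1871 W × 3.95 h × 30 d = 221,714 Wh = 221.7 kWh
aquarium pump: 46 W × 13 h × 30 d = 17,940 Wh = 17.94 kWh
3D printer: 274 W × 7.91 h × 30 d = 65,020 Wh = 65.02 kWh
Total energy = 21.53 + 221.7 + 17.94 + 65.02 = 326.2 kWh
Cost = 326.2 kWh × £0.159 = £51.87

£51.87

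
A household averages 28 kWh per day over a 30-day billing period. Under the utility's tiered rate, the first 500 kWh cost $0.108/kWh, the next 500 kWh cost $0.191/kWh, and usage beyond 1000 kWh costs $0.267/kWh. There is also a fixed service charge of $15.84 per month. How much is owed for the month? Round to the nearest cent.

Usage = 28 kWh/day × 30 days = 840 kWh
First 500 kWh × $0.108 = $54.00
Next 340 kWh × $0.191 = $64.94
Remaining tier: 0 kWh (not reached)
Energy charge = $118.94; + service $15.84 = $134.78

$134.78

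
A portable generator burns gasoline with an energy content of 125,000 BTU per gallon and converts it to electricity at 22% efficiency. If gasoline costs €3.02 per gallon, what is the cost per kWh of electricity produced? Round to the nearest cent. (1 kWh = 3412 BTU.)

€0.37

Electrical output per gallon = 125,000 BTU × 0.22 / 3412 BTU/kWh = 8.06 kWh
Cost per kWh = €3.02 / 8.06 kWh = €0.375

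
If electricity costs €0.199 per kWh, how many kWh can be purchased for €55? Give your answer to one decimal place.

€55 / €0.199 per kWh = 276.4 kWh

276.4 kWh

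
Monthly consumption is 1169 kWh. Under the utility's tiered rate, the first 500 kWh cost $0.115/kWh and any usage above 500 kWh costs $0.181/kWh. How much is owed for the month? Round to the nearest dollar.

First 500 kWh × $0.115 = $57.50
Remaining 669 kWh × $0.181 = $121.09
Total = $178.59 ≈ $179

$179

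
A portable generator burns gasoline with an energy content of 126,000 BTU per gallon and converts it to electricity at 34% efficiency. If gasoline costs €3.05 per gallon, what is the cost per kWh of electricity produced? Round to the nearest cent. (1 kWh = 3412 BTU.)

€0.24

Electrical output per gallon = 126,000 BTU × 0.34 / 3412 BTU/kWh = 12.56 kWh
Cost per kWh = €3.05 / 12.56 kWh = €0.243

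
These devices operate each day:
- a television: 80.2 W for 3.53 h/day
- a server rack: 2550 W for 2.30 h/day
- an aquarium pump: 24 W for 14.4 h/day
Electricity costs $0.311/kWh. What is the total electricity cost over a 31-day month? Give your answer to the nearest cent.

television: 80.2 W × 3.53 h × 31 d = 8,776 Wh = 8.776 kWh
server rack: 2550 W × 2.30 h × 31 d = 181,815 Wh = 181.8 kWh
aquarium pump: 24 W × 14.4 h × 31 d = 10,714 Wh = 10.71 kWh
Total energy = 8.776 + 181.8 + 10.71 = 201.3 kWh
Cost = 201.3 kWh × $0.311 = $62.61

$62.61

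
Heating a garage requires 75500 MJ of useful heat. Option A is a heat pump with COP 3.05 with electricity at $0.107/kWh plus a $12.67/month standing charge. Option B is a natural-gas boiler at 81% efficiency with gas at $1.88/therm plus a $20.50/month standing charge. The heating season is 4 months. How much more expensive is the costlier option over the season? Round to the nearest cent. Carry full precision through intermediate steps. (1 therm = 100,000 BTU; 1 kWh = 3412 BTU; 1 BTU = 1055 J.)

Heat load = 75500 MJ = 75,500,000,000 J / 1055 = 71,563,981 BTU
Gas: input = 71,563,981 / 0.81 = 88,350,594 BTU = 883.5 therm → 883.5 × $1.88 = $1,660.99; + 4 × $20.50 standing = $1,742.99
Heat pump: 71,563,981 BTU / 3412 = 20,970 kWh heat; / 3.05 = 6,877 kWh in → × $0.107 = $735.82; + 4 × $12.67 standing = $786.50
Difference = |$1,742.99 − $786.50| = $956.49

$956.49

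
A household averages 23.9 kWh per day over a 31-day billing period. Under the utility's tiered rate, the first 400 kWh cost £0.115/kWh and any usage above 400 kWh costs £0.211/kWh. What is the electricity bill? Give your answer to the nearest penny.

Usage = 23.9 kWh/day × 31 days = 740.9 kWh
First 400 kWh × £0.115 = £46.00
Remaining 340.9 kWh × £0.211 = £71.93
Total = £117.93

£117.93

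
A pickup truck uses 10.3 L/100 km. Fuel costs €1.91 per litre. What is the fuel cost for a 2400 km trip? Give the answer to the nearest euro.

Fuel = 10.3 L/100 km × 2400 km / 100 = 247.2 L
Cost = 247.2 L × €1.91/L = €472.15 ≈ €472

€472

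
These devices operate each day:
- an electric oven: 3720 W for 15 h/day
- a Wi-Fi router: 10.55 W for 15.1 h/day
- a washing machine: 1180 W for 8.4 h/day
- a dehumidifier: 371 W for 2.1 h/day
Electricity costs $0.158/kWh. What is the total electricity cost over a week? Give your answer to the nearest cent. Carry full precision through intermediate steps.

electric oven: 3720 W × 15 h × 7 d = 390,600 Wh = 390.6 kWh
Wi-Fi router: 10.55 W × 15.1 h × 7 d = 1,115 Wh = 1.115 kWh
washing machine: 1180 W × 8.4 h × 7 d = 69,384 Wh = 69.38 kWh
dehumidifier: 371 W × 2.1 h × 7 d = 5,454 Wh = 5.454 kWh
Total energy = 390.6 + 1.115 + 69.38 + 5.454 = 466.6 kWh
Cost = 466.6 kWh × $0.158 = $73.72

$73.72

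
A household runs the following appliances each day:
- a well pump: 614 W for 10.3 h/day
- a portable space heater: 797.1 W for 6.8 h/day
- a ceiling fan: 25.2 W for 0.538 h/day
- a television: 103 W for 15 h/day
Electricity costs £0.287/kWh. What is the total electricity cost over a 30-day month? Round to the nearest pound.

well pump: 614 W × 10.3 h × 30 d = 189,726 Wh = 189.7 kWh
portable space heater: 797.1 W × 6.8 h × 30 d = 162,608 Wh = 162.6 kWh
ceiling fan: 25.2 W × 0.538 h × 30 d = 407 Wh = 0.4067 kWh
television: 103 W × 15 h × 30 d = 46,350 Wh = 46.35 kWh
Total energy = 189.7 + 162.6 + 0.4067 + 46.35 = 399.1 kWh
Cost = 399.1 kWh × £0.287 = £114.54 ≈ £115

£115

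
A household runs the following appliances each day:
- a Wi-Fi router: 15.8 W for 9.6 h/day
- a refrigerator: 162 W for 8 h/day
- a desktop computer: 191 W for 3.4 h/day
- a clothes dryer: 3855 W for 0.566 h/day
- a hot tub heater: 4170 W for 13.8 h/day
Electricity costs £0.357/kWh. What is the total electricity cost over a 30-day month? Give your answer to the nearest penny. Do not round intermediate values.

Wi-Fi router: 15.8 W × 9.6 h × 30 d = 4,550 Wh = 4.55 kWh
refrigerator: 162 W × 8 h × 30 d = 38,880 Wh = 38.88 kWh
desktop computer: 191 W × 3.4 h × 30 d = 19,482 Wh = 19.48 kWh
clothes dryer: 3855 W × 0.566 h × 30 d = 65,458 Wh = 65.46 kWh
hot tub heater: 4170 W × 13.8 h × 30 d = 1,726,380 Wh = 1,726 kWh
Total energy = 4.55 + 38.88 + 19.48 + 65.46 + 1,726 = 1,855 kWh
Cost = 1,855 kWh × £0.357 = £662.15

£662.15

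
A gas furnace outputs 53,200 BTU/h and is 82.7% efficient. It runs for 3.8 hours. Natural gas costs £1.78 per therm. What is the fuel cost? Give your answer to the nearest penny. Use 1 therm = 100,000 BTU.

£4.35

Heat delivered = 53,200 BTU/h × 3.8 h = 202,160 BTU
Gas input = 202,160 / 0.827 = 244,450 BTU
= 244,450 / 100,000 = 2.444 therm
Cost = 2.444 × £1.78/therm = £4.35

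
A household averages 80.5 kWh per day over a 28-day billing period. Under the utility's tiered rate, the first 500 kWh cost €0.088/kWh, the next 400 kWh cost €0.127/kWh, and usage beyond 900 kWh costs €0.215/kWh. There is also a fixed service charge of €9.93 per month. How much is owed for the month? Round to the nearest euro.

€396

Usage = 80.5 kWh/day × 28 days = 2254 kWh
First 500 kWh × €0.088 = €44.00
Next 400 kWh × €0.127 = €50.80
Remaining 1354 kWh × €0.215 = €291.11
Energy charge = €385.91; + service €9.93 = €395.84 ≈ €396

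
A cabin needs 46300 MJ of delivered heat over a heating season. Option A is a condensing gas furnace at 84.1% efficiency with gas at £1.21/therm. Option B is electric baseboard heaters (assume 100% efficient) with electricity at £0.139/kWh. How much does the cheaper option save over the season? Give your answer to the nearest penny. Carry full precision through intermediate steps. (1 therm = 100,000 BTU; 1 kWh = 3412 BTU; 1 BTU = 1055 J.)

Heat load = 46300 MJ = 46,300,000,000 J / 1055 = 43,886,256 BTU
Gas: input = 43,886,256 / 0.841 = 52,183,420 BTU = 521.8 therm → 521.8 × £1.21 = £631.42
Electric: 43,886,256 BTU / 3412 = 12,860 kWh → × £0.139 = £1,787.86
Difference = |£631.42 − £1,787.86| = £1,156.44

£1156.44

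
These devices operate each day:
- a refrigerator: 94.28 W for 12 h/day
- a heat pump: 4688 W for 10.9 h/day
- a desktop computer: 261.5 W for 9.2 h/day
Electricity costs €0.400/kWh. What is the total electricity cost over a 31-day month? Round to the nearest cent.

refrigerator: 94.28 W × 12 h × 31 d = 35,072 Wh = 35.07 kWh
heat pump: 4688 W × 10.9 h × 31 d = 1,584,075 Wh = 1,584 kWh
desktop computer: 261.5 W × 9.2 h × 31 d = 74,580 Wh = 74.58 kWh
Total energy = 35.07 + 1,584 + 74.58 = 1,694 kWh
Cost = 1,694 kWh × €0.400 = €677.49

€677.49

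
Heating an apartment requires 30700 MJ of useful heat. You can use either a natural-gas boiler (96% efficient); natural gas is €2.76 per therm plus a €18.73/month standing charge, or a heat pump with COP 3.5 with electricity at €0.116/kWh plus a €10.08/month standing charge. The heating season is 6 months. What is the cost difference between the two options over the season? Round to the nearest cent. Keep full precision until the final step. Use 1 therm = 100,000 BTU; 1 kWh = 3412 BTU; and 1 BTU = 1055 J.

Heat load = 30700 MJ = 30,700,000,000 J / 1055 = 29,099,526 BTU
Gas: input = 29,099,526 / 0.96 = 30,312,006 BTU = 303.1 therm → 303.1 × €2.76 = €836.61; + 6 × €18.73 standing = €948.99
Heat pump: 29,099,526 BTU / 3412 = 8,529 kWh heat; / 3.5 = 2,437 kWh in → × €0.116 = €282.66; + 6 × €10.08 standing = €343.14
Difference = |€948.99 − €343.14| = €605.85

€605.85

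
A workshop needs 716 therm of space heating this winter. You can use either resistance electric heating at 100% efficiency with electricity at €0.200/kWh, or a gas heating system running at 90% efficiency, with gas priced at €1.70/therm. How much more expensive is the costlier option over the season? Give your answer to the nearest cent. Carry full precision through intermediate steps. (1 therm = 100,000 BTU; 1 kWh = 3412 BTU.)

Heat load = 716 therm × 100,000 = 71,600,000 BTU
Gas: input = 71,600,000 / 0.90 = 79,555,556 BTU = 795.6 therm → 795.6 × €1.70 = €1,352.44
Electric: 71,600,000 BTU / 3412 = 20,980 kWh → × €0.200 = €4,196.95
Difference = |€1,352.44 − €4,196.95| = €2,844.51

€2844.51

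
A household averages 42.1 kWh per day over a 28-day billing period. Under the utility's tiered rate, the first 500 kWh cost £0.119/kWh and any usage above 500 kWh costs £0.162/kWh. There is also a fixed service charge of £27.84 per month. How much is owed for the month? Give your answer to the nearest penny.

Usage = 42.1 kWh/day × 28 days = 1178.8 kWh
First 500 kWh × £0.119 = £59.50
Remaining 678.8 kWh × £0.162 = £109.97
Energy charge = £169.47; + service £27.84 = £197.31

£197.31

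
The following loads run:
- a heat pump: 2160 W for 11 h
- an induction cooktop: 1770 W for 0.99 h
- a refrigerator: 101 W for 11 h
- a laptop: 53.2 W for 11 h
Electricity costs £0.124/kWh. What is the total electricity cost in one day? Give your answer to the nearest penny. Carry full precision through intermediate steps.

£3.37

heat pump: 2160 W × 11 h = 23,760 Wh = 23.76 kWh
induction cooktop: 1770 W × 0.99 h = 1,752 Wh = 1.752 kWh
refrigerator: 101 W × 11 h = 1,111 Wh = 1.111 kWh
laptop: 53.2 W × 11 h = 585 Wh = 0.5852 kWh
Total energy = 23.76 + 1.752 + 1.111 + 0.5852 = 27.21 kWh
Cost = 27.21 kWh × £0.124 = £3.37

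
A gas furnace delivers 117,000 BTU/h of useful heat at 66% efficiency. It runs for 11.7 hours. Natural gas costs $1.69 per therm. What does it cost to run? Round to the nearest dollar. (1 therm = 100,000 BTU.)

$35

Heat delivered = 117,000 BTU/h × 11.7 h = 1,368,900 BTU
Gas input = 1,368,900 / 0.66 = 2,074,091 BTU
= 2,074,091 / 100,000 = 20.74 therm
Cost = 20.74 × $1.69/therm = $35.05 ≈ $35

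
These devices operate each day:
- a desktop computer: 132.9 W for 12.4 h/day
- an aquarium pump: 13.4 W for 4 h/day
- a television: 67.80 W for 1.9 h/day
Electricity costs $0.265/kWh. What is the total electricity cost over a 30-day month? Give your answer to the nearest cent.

$14.55

desktop computer: 132.9 W × 12.4 h × 30 d = 49,439 Wh = 49.44 kWh
aquarium pump: 13.4 W × 4 h × 30 d = 1,608 Wh = 1.608 kWh
television: 67.80 W × 1.9 h × 30 d = 3,865 Wh = 3.865 kWh
Total energy = 49.44 + 1.608 + 3.865 = 54.91 kWh
Cost = 54.91 kWh × $0.265 = $14.55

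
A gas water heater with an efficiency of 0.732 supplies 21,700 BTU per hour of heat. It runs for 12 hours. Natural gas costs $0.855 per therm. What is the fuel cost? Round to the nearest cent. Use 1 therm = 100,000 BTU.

Heat delivered = 21,700 BTU/h × 12 h = 260,400 BTU
Gas input = 260,400 / 0.732 = 355,738 BTU
= 355,738 / 100,000 = 3.557 therm
Cost = 3.557 × $0.855/therm = $3.04

$3.04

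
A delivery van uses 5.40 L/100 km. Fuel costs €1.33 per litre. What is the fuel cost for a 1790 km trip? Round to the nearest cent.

Fuel = 5.40 L/100 km × 1790 km / 100 = 96.66 L
Cost = 96.66 L × €1.33/L = €128.56

€128.56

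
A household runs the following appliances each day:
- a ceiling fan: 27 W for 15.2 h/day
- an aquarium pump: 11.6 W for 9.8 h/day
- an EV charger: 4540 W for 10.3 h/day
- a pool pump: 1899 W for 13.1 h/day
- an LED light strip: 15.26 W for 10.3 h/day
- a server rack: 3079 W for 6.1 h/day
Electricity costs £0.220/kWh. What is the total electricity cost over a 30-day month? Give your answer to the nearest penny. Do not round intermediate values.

£601.27

ceiling fan: 27 W × 15.2 h × 30 d = 12,312 Wh = 12.31 kWh
aquarium pump: 11.6 W × 9.8 h × 30 d = 3,410 Wh = 3.41 kWh
EV charger: 4540 W × 10.3 h × 30 d = 1,402,860 Wh = 1,403 kWh
pool pump: 1899 W × 13.1 h × 30 d = 746,307 Wh = 746.3 kWh
LED light strip: 15.26 W × 10.3 h × 30 d = 4,715 Wh = 4.715 kWh
server rack: 3079 W × 6.1 h × 30 d = 563,457 Wh = 563.5 kWh
Total energy = 12.31 + 3.41 + 1,403 + 746.3 + 4.715 + 563.5 = 2,733 kWh
Cost = 2,733 kWh × £0.220 = £601.27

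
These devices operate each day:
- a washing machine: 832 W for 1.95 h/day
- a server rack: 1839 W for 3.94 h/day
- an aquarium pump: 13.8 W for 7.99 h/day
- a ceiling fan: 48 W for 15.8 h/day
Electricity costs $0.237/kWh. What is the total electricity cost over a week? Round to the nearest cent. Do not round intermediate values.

$16.15

washing machine: 832 W × 1.95 h × 7 d = 11,357 Wh = 11.36 kWh
server rack: 1839 W × 3.94 h × 7 d = 50,720 Wh = 50.72 kWh
aquarium pump: 13.8 W × 7.99 h × 7 d = 772 Wh = 0.7718 kWh
ceiling fan: 48 W × 15.8 h × 7 d = 5,309 Wh = 5.309 kWh
Total energy = 11.36 + 50.72 + 0.7718 + 5.309 = 68.16 kWh
Cost = 68.16 kWh × $0.237 = $16.15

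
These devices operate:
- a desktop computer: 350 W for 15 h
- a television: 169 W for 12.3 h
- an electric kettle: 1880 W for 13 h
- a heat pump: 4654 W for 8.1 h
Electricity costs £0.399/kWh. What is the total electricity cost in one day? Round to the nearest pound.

desktop computer: 350 W × 15 h = 5,250 Wh = 5.25 kWh
television: 169 W × 12.3 h = 2,079 Wh = 2.079 kWh
electric kettle: 1880 W × 13 h = 24,440 Wh = 24.44 kWh
heat pump: 4654 W × 8.1 h = 37,697 Wh = 37.7 kWh
Total energy = 5.25 + 2.079 + 24.44 + 37.7 = 69.47 kWh
Cost = 69.47 kWh × £0.399 = £27.72 ≈ £28

£28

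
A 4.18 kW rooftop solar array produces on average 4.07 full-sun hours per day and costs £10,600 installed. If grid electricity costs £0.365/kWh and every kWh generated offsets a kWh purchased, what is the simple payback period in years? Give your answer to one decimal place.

Daily generation = 4.18 kW × 4.07 h = 17.01 kWh
Annual generation = 17.01 × 365 = 6209.6 kWh
Annual savings = 6209.6 × £0.365 = £2,266.50
Payback = £10,600 / £2,266.50 = 4.68 years

4.7 years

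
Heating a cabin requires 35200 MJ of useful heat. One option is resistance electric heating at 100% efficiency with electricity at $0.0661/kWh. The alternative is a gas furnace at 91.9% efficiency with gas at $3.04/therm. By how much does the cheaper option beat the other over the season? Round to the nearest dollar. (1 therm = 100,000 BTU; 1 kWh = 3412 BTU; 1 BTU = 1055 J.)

$457

Heat load = 35200 MJ = 35,200,000,000 J / 1055 = 33,364,929 BTU
Gas: input = 33,364,929 / 0.919 = 36,305,690 BTU = 363.1 therm → 363.1 × $3.04 = $1,103.69
Electric: 33,364,929 BTU / 3412 = 9,779 kWh → × $0.0661 = $646.37
Difference = |$1,103.69 − $646.37| = $457.32 ≈ $457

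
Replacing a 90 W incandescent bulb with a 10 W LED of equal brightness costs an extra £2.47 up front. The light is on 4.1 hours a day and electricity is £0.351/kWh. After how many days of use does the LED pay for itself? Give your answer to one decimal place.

Power saved = 90 − 10 = 80 W
Daily energy saved = 80 W × 4.1 h = 328 Wh = 0.328 kWh
Daily savings = 0.328 × £0.351 = £0.1151
Payback = £2.47 / £0.1151 per day = 21.45 days

21.5 days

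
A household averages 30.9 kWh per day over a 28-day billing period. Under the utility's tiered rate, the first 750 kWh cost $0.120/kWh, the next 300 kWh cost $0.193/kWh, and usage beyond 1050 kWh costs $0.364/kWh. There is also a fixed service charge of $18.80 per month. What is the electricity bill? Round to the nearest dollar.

Usage = 30.9 kWh/day × 28 days = 865.2 kWh
First 750 kWh × $0.120 = $90.00
Next 115.2 kWh × $0.193 = $22.23
Remaining tier: 0 kWh (not reached)
Energy charge = $112.23; + service $18.80 = $131.03 ≈ $131

$131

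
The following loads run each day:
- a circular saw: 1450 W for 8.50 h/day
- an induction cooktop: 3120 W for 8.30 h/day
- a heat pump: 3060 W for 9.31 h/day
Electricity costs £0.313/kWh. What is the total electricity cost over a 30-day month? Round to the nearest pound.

circular saw: 1450 W × 8.50 h × 30 d = 369,750 Wh = 369.8 kWh
induction cooktop: 3120 W × 8.30 h × 30 d = 776,880 Wh = 776.9 kWh
heat pump: 3060 W × 9.31 h × 30 d = 854,658 Wh = 854.7 kWh
Total energy = 369.8 + 776.9 + 854.7 = 2,001 kWh
Cost = 2,001 kWh × £0.313 = £626.40 ≈ £626

£626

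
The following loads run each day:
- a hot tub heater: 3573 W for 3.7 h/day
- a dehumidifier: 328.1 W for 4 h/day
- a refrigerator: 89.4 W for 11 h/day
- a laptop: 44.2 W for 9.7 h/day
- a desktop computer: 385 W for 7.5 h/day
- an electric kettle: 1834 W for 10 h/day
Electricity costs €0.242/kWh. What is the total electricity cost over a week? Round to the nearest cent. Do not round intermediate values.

hot tub heater: 3573 W × 3.7 h × 7 d = 92,541 Wh = 92.54 kWh
dehumidifier: 328.1 W × 4 h × 7 d = 9,187 Wh = 9.187 kWh
refrigerator: 89.4 W × 11 h × 7 d = 6,884 Wh = 6.884 kWh
laptop: 44.2 W × 9.7 h × 7 d = 3,001 Wh = 3.001 kWh
desktop computer: 385 W × 7.5 h × 7 d = 20,212 Wh = 20.21 kWh
electric kettle: 1834 W × 10 h × 7 d = 128,380 Wh = 128.4 kWh
Total energy = 92.54 + 9.187 + 6.884 + 3.001 + 20.21 + 128.4 = 260.2 kWh
Cost = 260.2 kWh × €0.242 = €62.97

€62.97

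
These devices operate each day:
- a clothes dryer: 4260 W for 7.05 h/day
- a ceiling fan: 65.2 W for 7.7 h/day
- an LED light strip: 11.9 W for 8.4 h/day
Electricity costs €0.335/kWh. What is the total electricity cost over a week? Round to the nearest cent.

€71.84

clothes dryer: 4260 W × 7.05 h × 7 d = 210,231 Wh = 210.2 kWh
ceiling fan: 65.2 W × 7.7 h × 7 d = 3,514 Wh = 3.514 kWh
LED light strip: 11.9 W × 8.4 h × 7 d = 700 Wh = 0.6997 kWh
Total energy = 210.2 + 3.514 + 0.6997 = 214.4 kWh
Cost = 214.4 kWh × €0.335 = €71.84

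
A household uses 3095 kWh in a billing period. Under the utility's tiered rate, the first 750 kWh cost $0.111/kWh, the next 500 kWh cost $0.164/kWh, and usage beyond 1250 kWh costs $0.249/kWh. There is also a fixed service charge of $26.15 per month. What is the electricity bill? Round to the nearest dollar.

$651

First 750 kWh × $0.111 = $83.25
Next 500 kWh × $0.164 = $82.00
Remaining 1845 kWh × $0.249 = $459.40
Energy charge = $624.65; + service $26.15 = $650.80 ≈ $651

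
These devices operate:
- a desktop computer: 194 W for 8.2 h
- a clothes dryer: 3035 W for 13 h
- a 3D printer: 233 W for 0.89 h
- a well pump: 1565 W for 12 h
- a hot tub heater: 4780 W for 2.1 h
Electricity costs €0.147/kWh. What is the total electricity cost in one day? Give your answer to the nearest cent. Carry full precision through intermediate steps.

€10.30

desktop computer: 194 W × 8.2 h = 1,591 Wh = 1.591 kWh
clothes dryer: 3035 W × 13 h = 39,455 Wh = 39.45 kWh
3D printer: 233 W × 0.89 h = 207 Wh = 0.2074 kWh
well pump: 1565 W × 12 h = 18,780 Wh = 18.78 kWh
hot tub heater: 4780 W × 2.1 h = 10,038 Wh = 10.04 kWh
Total energy = 1.591 + 39.45 + 0.2074 + 18.78 + 10.04 = 70.07 kWh
Cost = 70.07 kWh × €0.147 = €10.30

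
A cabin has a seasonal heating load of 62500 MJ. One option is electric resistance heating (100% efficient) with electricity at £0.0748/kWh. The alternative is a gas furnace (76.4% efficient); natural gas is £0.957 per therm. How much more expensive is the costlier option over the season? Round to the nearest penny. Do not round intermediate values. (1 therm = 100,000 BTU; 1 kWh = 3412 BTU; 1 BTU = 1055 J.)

Heat load = 62500 MJ = 62,500,000,000 J / 1055 = 59,241,706 BTU
Gas: input = 59,241,706 / 0.764 = 77,541,500 BTU = 775.4 therm → 775.4 × £0.957 = £742.07
Electric: 59,241,706 BTU / 3412 = 17,360 kWh → × £0.0748 = £1,298.73
Difference = |£742.07 − £1,298.73| = £556.66

£556.66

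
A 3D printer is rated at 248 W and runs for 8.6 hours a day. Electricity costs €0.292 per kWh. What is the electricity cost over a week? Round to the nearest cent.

Energy = 248 W × 8.6 h/day × 7 days = 14,930 Wh = 14.93 kWh
Cost = 14.93 kWh × €0.292/kWh = €4.36

€4.36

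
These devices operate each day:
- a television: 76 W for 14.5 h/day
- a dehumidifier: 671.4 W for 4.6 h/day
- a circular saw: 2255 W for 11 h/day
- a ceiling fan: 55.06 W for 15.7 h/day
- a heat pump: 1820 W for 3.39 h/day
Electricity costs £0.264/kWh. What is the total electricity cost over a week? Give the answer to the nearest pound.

television: 76 W × 14.5 h × 7 d = 7,714 Wh = 7.714 kWh
dehumidifier: 671.4 W × 4.6 h × 7 d = 21,619 Wh = 21.62 kWh
circular saw: 2255 W × 11 h × 7 d = 173,635 Wh = 173.6 kWh
ceiling fan: 55.06 W × 15.7 h × 7 d = 6,051 Wh = 6.051 kWh
heat pump: 1820 W × 3.39 h × 7 d = 43,189 Wh = 43.19 kWh
Total energy = 7.714 + 21.62 + 173.6 + 6.051 + 43.19 = 252.2 kWh
Cost = 252.2 kWh × £0.264 = £66.58 ≈ £67

£67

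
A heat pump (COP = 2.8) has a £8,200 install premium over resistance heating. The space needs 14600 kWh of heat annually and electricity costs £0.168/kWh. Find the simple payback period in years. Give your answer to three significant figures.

Resistance: 14600 kWh × £0.168 = £2,452.80/yr
Heat pump: 14600 / 2.8 = 5214 kWh in → × £0.168 = £876.00/yr
Annual savings = £1,576.80
Payback = £8,200 / £1,576.80 = 5.2 years

5.20 years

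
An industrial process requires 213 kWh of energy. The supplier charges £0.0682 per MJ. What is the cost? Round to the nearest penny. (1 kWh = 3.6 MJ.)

£52.30

213 kWh × (3.6 MJ/kWh) = 766.8 MJ
Cost = 766.8 MJ × £0.0682/MJ = £52.30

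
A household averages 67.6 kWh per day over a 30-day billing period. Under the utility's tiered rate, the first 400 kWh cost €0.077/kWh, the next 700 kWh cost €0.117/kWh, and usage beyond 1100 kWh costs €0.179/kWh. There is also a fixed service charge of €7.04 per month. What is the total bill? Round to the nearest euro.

Usage = 67.6 kWh/day × 30 days = 2028 kWh
First 400 kWh × €0.077 = €30.80
Next 700 kWh × €0.117 = €81.90
Remaining 928 kWh × €0.179 = €166.11
Energy charge = €278.81; + service €7.04 = €285.85 ≈ €286

€286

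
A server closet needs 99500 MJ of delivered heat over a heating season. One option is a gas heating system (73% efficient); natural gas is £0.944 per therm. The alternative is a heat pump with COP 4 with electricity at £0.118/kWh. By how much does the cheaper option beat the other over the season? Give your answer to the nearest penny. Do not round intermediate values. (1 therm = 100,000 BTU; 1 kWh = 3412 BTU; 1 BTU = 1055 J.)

£404.18

Heat load = 99500 MJ = 99,500,000,000 J / 1055 = 94,312,796 BTU
Gas: input = 94,312,796 / 0.73 = 129,195,611 BTU = 1,292 therm → 1,292 × £0.944 = £1,219.61
Heat pump: 94,312,796 BTU / 3412 = 27,640 kWh heat; / 4 = 6,910 kWh in → × £0.118 = £815.42
Difference = |£1,219.61 − £815.42| = £404.18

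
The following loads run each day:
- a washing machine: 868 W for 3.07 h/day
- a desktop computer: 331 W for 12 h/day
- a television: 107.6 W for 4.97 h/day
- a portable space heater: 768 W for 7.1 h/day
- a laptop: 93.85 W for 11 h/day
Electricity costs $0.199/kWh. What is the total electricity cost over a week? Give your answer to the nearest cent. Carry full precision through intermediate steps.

$19.02

washing machine: 868 W × 3.07 h × 7 d = 18,653 Wh = 18.65 kWh
desktop computer: 331 W × 12 h × 7 d = 27,804 Wh = 27.8 kWh
television: 107.6 W × 4.97 h × 7 d = 3,743 Wh = 3.743 kWh
portable space heater: 768 W × 7.1 h × 7 d = 38,170 Wh = 38.17 kWh
laptop: 93.85 W × 11 h × 7 d = 7,226 Wh = 7.226 kWh
Total energy = 18.65 + 27.8 + 3.743 + 38.17 + 7.226 = 95.6 kWh
Cost = 95.6 kWh × $0.199 = $19.02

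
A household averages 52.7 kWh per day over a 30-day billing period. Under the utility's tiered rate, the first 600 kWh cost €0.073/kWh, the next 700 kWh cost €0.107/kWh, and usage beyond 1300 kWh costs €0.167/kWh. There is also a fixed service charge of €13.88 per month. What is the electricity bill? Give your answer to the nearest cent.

Usage = 52.7 kWh/day × 30 days = 1581 kWh
First 600 kWh × €0.073 = €43.80
Next 700 kWh × €0.107 = €74.90
Remaining 281 kWh × €0.167 = €46.93
Energy charge = €165.63; + service €13.88 = €179.51

€179.51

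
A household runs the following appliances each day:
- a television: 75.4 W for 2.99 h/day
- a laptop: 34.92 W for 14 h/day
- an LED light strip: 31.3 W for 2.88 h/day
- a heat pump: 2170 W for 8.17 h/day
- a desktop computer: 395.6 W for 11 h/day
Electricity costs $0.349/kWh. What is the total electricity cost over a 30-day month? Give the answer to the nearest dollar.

$240

television: 75.4 W × 2.99 h × 30 d = 6,763 Wh = 6.763 kWh
laptop: 34.92 W × 14 h × 30 d = 14,666 Wh = 14.67 kWh
LED light strip: 31.3 W × 2.88 h × 30 d = 2,704 Wh = 2.704 kWh
heat pump: 2170 W × 8.17 h × 30 d = 531,867 Wh = 531.9 kWh
desktop computer: 395.6 W × 11 h × 30 d = 130,548 Wh = 130.5 kWh
Total energy = 6.763 + 14.67 + 2.704 + 531.9 + 130.5 = 686.5 kWh
Cost = 686.5 kWh × $0.349 = $239.61 ≈ $240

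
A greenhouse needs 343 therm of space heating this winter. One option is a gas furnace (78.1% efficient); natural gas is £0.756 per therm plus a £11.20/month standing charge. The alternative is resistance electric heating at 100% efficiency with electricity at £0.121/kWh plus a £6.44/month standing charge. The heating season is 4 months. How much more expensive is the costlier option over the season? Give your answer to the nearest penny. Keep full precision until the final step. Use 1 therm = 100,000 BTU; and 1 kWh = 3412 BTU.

Heat load = 343 therm × 100,000 = 34,300,000 BTU
Gas: input = 34,300,000 / 0.781 = 43,918,054 BTU = 439.2 therm → 439.2 × £0.756 = £332.02; + 4 × £11.20 standing = £376.82
Electric: 34,300,000 BTU / 3412 = 10,050 kWh → × £0.121 = £1,216.38; + 4 × £6.44 standing = £1,242.14
Difference = |£376.82 − £1,242.14| = £865.32

£865.32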